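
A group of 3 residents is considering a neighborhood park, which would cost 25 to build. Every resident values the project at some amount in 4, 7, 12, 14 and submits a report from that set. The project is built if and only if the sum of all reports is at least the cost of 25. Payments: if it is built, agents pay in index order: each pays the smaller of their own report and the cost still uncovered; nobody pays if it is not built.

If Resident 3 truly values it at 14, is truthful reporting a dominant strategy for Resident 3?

Check each profile of the others' reports and compare truth against every alternative report.
Others report (12, 14): truth gives 14, best alternative gives 14.
Others report (14, 12): truth gives 14, best alternative gives 14.
Others report (14, 14): truth gives 14, best alternative gives 14.
Others report (12, 12): truth gives 13, best alternative gives 13.
Others report (7, 14): truth gives 10, best alternative gives 10.
Others report (14, 7): truth gives 10, best alternative gives 10.
(Remaining 10 profiles checked similarly; truth is weakly best in each.)
In every case the truthful report is at least as good as any alternative, so it is a dominant strategy.

Yes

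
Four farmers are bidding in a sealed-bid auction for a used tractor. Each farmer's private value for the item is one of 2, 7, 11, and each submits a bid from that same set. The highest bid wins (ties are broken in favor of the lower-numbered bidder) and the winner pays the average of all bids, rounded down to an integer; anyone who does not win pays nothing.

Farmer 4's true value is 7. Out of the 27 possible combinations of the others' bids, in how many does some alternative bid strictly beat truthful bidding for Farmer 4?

Others bid (2, 2, 7): truth gives 0; bid 11 gives 2 > 0. Violating.
Others bid (2, 7, 2): truth gives 0; bid 11 gives 2 > 0. Violating.
Others bid (2, 7, 7): truth gives 0; bid 11 gives 1 > 0. Violating.
Others bid (7, 2, 2): truth gives 0; bid 11 gives 2 > 0. Violating.
Others bid (2, 2, 2): truth gives 4; no alternative beats it.
Others bid (2, 2, 11): truth gives 0; no alternative beats it.
(Checking all 27 profiles: 6 have a profitable deviation, 21 do not.)

6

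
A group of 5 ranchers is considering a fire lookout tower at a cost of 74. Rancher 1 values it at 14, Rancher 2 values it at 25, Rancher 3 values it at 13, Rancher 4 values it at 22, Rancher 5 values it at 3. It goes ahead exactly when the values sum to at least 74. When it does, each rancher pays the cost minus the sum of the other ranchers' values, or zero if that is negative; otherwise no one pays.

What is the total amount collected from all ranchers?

Total value 77 ≥ cost 74, so it is built.
Rancher 1: others sum to 63; max(0, 74 - 63) = 11.
Rancher 2: others sum to 52; max(0, 74 - 52) = 22.
Rancher 3: others sum to 64; max(0, 74 - 64) = 10.
Rancher 4: others sum to 55; max(0, 74 - 55) = 19.
Rancher 5: others sum to 74; max(0, 74 - 74) = 0.
Total collected = 11 + 22 + 10 + 19 + 0 = 62.

62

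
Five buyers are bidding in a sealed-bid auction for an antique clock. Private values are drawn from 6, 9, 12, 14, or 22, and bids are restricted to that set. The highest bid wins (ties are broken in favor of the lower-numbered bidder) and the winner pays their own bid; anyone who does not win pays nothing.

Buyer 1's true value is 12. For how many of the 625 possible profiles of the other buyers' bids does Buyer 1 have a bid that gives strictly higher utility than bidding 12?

Others bid (6, 6, 6, 6): truth gives 0; bid 6 gives 6 > 0. Violating.
Others bid (6, 6, 6, 9): truth gives 0; bid 9 gives 3 > 0. Violating.
Others bid (6, 6, 9, 6): truth gives 0; bid 9 gives 3 > 0. Violating.
Others bid (6, 6, 9, 9): truth gives 0; bid 9 gives 3 > 0. Violating.
Others bid (6, 6, 6, 12): truth gives 0; no alternative beats it.
Others bid (6, 6, 6, 14): truth gives 0; no alternative beats it.
(Checking all 625 profiles: 16 have a profitable deviation, 609 do not.)

16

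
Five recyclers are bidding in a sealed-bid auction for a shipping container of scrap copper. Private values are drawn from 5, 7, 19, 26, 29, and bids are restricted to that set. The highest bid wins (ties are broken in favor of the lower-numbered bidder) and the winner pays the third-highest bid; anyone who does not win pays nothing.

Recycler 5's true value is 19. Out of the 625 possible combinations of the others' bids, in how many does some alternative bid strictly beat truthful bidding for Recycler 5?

Others bid (5, 5, 5, 19): truth gives 0; bid 26 gives 14 > 0. Violating.
Others bid (5, 5, 5, 26): truth gives 0; bid 29 gives 14 > 0. Violating.
Others bid (5, 5, 7, 19): truth gives 0; bid 26 gives 12 > 0. Violating.
Others bid (5, 5, 7, 26): truth gives 0; bid 29 gives 12 > 0. Violating.
Others bid (5, 5, 5, 5): truth gives 14; no alternative beats it.
Others bid (5, 5, 5, 7): truth gives 14; no alternative beats it.
(Checking all 625 profiles: 64 have a profitable deviation, 561 do not.)

64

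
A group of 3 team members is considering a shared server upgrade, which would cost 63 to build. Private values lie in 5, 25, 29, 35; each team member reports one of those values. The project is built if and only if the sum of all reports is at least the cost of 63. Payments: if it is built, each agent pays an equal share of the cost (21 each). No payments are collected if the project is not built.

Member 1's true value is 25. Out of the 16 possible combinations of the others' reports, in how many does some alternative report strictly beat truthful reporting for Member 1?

Others report (5, 25): truth gives 0; report 35 gives 4 > 0. Violating.
Others report (5, 29): truth gives 0; report 29 gives 4 > 0. Violating.
Others report (25, 5): truth gives 0; report 35 gives 4 > 0. Violating.
Others report (29, 5): truth gives 0; report 29 gives 4 > 0. Violating.
Others report (5, 5): truth gives 0; no alternative beats it.
Others report (5, 35): truth gives 4; no alternative beats it.
(Checking all 16 profiles: 4 have a profitable deviation, 12 do not.)

4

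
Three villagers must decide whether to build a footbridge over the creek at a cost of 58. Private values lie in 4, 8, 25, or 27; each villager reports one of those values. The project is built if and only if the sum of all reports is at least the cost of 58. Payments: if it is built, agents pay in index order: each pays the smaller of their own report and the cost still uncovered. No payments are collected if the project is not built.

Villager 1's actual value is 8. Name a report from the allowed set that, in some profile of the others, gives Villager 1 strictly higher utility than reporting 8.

Suppose Villager 2 reports 27 and Villager 3 reports 27.
Report 8: project built, pays 8, utility 8 - 8 = 0.
Report 4: project built, pays 4, utility 8 - 4 = 4.
So reporting 4 beats truth here (4 > 0).

4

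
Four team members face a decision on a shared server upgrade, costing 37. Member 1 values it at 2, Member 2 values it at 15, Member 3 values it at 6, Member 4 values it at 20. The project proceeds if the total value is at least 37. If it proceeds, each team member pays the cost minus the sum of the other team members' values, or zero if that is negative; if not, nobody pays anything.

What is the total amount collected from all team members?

23

Total value 43 ≥ cost 37, so it is built.
Member 1: others sum to 41; max(0, 37 - 41) = 0.
Member 2: others sum to 28; max(0, 37 - 28) = 9.
Member 3: others sum to 37; max(0, 37 - 37) = 0.
Member 4: others sum to 23; max(0, 37 - 23) = 14.
Total collected = 0 + 9 + 0 + 14 = 23.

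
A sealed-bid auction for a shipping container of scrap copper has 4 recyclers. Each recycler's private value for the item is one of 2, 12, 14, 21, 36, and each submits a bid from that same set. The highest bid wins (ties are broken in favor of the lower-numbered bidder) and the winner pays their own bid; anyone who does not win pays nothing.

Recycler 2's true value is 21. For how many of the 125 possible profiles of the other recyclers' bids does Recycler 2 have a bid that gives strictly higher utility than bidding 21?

18

Others bid (2, 2, 2): truth gives 0; bid 12 gives 9 > 0. Violating.
Others bid (2, 2, 12): truth gives 0; bid 12 gives 9 > 0. Violating.
Others bid (2, 2, 14): truth gives 0; bid 14 gives 7 > 0. Violating.
Others bid (2, 12, 2): truth gives 0; bid 12 gives 9 > 0. Violating.
Others bid (2, 2, 21): truth gives 0; no alternative beats it.
Others bid (2, 2, 36): truth gives 0; no alternative beats it.
(Checking all 125 profiles: 18 have a profitable deviation, 107 do not.)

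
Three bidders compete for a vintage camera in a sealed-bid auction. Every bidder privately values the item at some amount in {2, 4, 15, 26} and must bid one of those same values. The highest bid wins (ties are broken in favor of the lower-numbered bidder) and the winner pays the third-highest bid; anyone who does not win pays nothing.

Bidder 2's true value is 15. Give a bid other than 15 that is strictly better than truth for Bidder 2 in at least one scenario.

26

Suppose Bidder 1 bids 2 and Bidder 3 bids 26.
Bid 15: loses, pays 0, utility 0.
Bid 26: wins, pays 2, utility 15 - 2 = 13.
So bidding 26 beats truth here (13 > 0).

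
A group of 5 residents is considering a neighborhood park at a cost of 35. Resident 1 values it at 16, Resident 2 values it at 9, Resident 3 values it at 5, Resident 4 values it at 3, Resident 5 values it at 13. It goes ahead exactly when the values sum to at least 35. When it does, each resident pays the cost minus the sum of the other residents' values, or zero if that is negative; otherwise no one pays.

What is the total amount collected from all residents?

Total value 46 ≥ cost 35, so it is built.
Resident 1: others sum to 30; max(0, 35 - 30) = 5.
Resident 2: others sum to 37; max(0, 35 - 37) = 0.
Resident 3: others sum to 41; max(0, 35 - 41) = 0.
Resident 4: others sum to 43; max(0, 35 - 43) = 0.
Resident 5: others sum to 33; max(0, 35 - 33) = 2.
Total collected = 5 + 0 + 0 + 0 + 2 = 7.

7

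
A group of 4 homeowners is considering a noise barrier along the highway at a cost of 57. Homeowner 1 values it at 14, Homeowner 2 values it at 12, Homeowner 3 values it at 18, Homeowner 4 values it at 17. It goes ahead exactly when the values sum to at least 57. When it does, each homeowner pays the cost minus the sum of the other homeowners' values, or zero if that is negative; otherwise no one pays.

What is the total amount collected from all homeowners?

45

Total value 61 ≥ cost 57, so it is built.
Homeowner 1: others sum to 47; max(0, 57 - 47) = 10.
Homeowner 2: others sum to 49; max(0, 57 - 49) = 8.
Homeowner 3: others sum to 43; max(0, 57 - 43) = 14.
Homeowner 4: others sum to 44; max(0, 57 - 44) = 13.
Total collected = 10 + 8 + 14 + 13 = 45.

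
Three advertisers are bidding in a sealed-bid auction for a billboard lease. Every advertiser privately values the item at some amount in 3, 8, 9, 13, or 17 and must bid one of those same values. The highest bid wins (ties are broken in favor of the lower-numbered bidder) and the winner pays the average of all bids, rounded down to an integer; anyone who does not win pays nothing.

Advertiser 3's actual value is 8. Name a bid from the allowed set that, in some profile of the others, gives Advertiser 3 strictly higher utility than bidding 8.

9

Suppose Advertiser 1 bids 3 and Advertiser 2 bids 8.
Bid 8: loses, pays 0, utility 0.
Bid 9: wins, pays 6, utility 8 - 6 = 2.
So bidding 9 beats truth here (2 > 0).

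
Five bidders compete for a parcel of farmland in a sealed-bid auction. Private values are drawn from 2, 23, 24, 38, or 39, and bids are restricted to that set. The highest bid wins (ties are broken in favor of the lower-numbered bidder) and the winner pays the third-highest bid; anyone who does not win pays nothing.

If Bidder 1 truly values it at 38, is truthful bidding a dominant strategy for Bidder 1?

Consider the case where Bidder 2 bids 2, Bidder 3 bids 2, Bidder 4 bids 2 and Bidder 5 bids 39.
Truthful bid 38: loses, pays 0, utility 0.
Bid 39 instead: wins, pays 2, utility 38 - 2 = 36.
Since 36 > 0, bidding 39 is strictly better here, so truthful bidding is not dominant.

No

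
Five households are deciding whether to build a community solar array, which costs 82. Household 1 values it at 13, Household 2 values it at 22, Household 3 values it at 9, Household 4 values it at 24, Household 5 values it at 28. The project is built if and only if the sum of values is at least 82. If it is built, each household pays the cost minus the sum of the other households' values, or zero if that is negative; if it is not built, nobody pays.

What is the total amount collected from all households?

Total value 96 ≥ cost 82, so it is built.
Household 1: others sum to 83; max(0, 82 - 83) = 0.
Household 2: others sum to 74; max(0, 82 - 74) = 8.
Household 3: others sum to 87; max(0, 82 - 87) = 0.
Household 4: others sum to 72; max(0, 82 - 72) = 10.
Household 5: others sum to 68; max(0, 82 - 68) = 14.
Total collected = 0 + 8 + 0 + 10 + 14 = 32.

32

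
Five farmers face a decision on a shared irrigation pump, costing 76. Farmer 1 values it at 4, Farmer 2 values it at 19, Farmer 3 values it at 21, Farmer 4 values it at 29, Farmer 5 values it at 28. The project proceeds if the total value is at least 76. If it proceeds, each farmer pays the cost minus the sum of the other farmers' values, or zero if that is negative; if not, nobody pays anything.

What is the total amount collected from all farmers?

7

Total value 101 ≥ cost 76, so it is built.
Farmer 1: others sum to 97; max(0, 76 - 97) = 0.
Farmer 2: others sum to 82; max(0, 76 - 82) = 0.
Farmer 3: others sum to 80; max(0, 76 - 80) = 0.
Farmer 4: others sum to 72; max(0, 76 - 72) = 4.
Farmer 5: others sum to 73; max(0, 76 - 73) = 3.
Total collected = 0 + 0 + 0 + 4 + 3 = 7.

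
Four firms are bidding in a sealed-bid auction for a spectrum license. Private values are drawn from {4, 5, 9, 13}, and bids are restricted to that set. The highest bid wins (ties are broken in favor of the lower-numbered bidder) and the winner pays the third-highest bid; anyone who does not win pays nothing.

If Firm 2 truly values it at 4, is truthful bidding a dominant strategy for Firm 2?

Check each profile of the others' bids and compare truth against every alternative bid.
Others bid (4, 5, 5): truth gives 0, best alternative gives -1.
Others bid (4, 4, 4): truth gives 0, best alternative gives 0.
Others bid (4, 4, 5): truth gives 0, best alternative gives 0.
Others bid (4, 4, 9): truth gives 0, best alternative gives 0.
Others bid (4, 4, 13): truth gives 0, best alternative gives 0.
Others bid (4, 5, 4): truth gives 0, best alternative gives 0.
(Remaining 58 profiles checked similarly; truth is weakly best in each.)
In every case the truthful bid is at least as good as any alternative, so it is a dominant strategy.

Yes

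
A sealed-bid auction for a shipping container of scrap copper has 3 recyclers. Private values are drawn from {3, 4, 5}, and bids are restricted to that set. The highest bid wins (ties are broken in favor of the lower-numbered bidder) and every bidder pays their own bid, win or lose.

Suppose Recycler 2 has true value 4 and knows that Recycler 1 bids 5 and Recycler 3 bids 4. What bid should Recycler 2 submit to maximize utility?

3

Bid 3: loses but pays 3, utility -3.
Bid 4: loses but pays 4, utility -4.
Bid 5: loses but pays 5, utility -5.
The best choice is 3 with utility -3.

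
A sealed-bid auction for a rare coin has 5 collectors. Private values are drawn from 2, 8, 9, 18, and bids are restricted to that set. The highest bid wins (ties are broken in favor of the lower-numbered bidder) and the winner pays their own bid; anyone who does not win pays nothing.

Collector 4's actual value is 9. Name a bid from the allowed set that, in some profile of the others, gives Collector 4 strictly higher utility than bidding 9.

8

Suppose Collector 1 bids 2, Collector 2 bids 2, Collector 3 bids 2 and Collector 5 bids 2.
Bid 9: wins, pays 9, utility 9 - 9 = 0.
Bid 8: wins, pays 8, utility 9 - 8 = 1.
So bidding 8 beats truth here (1 > 0).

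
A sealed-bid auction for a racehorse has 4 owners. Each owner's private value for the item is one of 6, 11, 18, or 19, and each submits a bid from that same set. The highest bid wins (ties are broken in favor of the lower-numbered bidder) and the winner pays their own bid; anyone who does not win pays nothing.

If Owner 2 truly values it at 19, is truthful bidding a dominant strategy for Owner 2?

Consider the case where Owner 1 bids 6, Owner 3 bids 6 and Owner 4 bids 6.
Truthful bid 19: wins, pays 19, utility 19 - 19 = 0.
Bid 11 instead: wins, pays 11, utility 19 - 11 = 8.
Since 8 > 0, bidding 11 is strictly better here, so truthful bidding is not dominant.

No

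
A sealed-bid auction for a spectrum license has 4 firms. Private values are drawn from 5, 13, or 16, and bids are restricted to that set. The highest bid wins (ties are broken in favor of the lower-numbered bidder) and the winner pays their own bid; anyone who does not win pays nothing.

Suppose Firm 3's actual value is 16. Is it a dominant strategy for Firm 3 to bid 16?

Consider the case where Firm 1 bids 5, Firm 2 bids 5 and Firm 4 bids 5.
Truthful bid 16: wins, pays 16, utility 16 - 16 = 0.
Bid 13 instead: wins, pays 13, utility 16 - 13 = 3.
Since 3 > 0, bidding 13 is strictly better here, so truthful bidding is not dominant.

No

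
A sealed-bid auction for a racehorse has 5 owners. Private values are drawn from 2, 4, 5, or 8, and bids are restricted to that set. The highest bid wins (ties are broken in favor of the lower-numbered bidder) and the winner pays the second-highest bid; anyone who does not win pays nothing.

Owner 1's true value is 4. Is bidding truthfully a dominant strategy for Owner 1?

Check each profile of the others' bids and compare truth against every alternative bid.
Others bid (2, 2, 2, 2): truth gives 2, best alternative gives 2.
Others bid (2, 2, 2, 4): truth gives 0, best alternative gives 0.
Others bid (2, 2, 2, 5): truth gives 0, best alternative gives 0.
Others bid (2, 2, 2, 8): truth gives 0, best alternative gives 0.
Others bid (2, 2, 4, 2): truth gives 0, best alternative gives 0.
Others bid (2, 2, 4, 4): truth gives 0, best alternative gives 0.
(Remaining 250 profiles checked similarly; truth is weakly best in each.)
In every case the truthful bid is at least as good as any alternative, so it is a dominant strategy.

Yes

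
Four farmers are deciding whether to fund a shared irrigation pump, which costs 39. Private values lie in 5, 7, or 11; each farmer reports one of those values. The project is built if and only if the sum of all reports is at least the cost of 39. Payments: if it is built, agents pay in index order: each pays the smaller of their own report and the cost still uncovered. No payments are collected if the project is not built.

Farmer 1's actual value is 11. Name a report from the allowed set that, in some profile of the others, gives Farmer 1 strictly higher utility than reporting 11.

Suppose Farmer 2 reports 11, Farmer 3 reports 11 and Farmer 4 reports 11.
Report 11: project built, pays 11, utility 11 - 11 = 0.
Report 7: project built, pays 7, utility 11 - 7 = 4.
So reporting 7 beats truth here (4 > 0).

7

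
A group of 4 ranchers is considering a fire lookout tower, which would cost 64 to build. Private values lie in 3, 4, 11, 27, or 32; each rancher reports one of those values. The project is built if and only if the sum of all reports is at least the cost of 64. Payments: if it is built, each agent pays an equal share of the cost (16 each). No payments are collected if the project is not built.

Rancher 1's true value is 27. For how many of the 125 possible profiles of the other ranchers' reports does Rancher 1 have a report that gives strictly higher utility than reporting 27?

13

Others report (3, 3, 27): truth gives 0; report 32 gives 11 > 0. Violating.
Others report (3, 4, 27): truth gives 0; report 32 gives 11 > 0. Violating.
Others report (3, 27, 3): truth gives 0; report 32 gives 11 > 0. Violating.
Others report (3, 27, 4): truth gives 0; report 32 gives 11 > 0. Violating.
Others report (3, 3, 3): truth gives 0; no alternative beats it.
Others report (3, 3, 4): truth gives 0; no alternative beats it.
(Checking all 125 profiles: 13 have a profitable deviation, 112 do not.)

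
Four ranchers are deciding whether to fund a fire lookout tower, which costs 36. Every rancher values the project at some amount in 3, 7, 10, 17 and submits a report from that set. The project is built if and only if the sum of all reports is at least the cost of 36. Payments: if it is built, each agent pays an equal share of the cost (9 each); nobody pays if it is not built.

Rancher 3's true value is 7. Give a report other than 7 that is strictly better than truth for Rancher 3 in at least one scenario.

Suppose Rancher 1 reports 3, Rancher 2 reports 10 and Rancher 4 reports 17.
Report 7: project built, pays 9, utility 7 - 9 = -2.
Report 3: project not built, utility 0.
So reporting 3 beats truth here (0 > -2).

3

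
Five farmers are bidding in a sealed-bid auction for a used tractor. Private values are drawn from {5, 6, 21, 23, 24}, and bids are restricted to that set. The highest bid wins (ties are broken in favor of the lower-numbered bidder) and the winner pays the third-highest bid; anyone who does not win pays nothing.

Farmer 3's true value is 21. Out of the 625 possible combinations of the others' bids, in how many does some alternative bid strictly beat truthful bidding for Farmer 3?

Others bid (5, 5, 5, 23): truth gives 0; bid 23 gives 16 > 0. Violating.
Others bid (5, 5, 5, 24): truth gives 0; bid 24 gives 16 > 0. Violating.
Others bid (5, 5, 6, 23): truth gives 0; bid 23 gives 15 > 0. Violating.
Others bid (5, 5, 6, 24): truth gives 0; bid 24 gives 15 > 0. Violating.
Others bid (5, 5, 5, 5): truth gives 16; no alternative beats it.
Others bid (5, 5, 5, 6): truth gives 16; no alternative beats it.
(Checking all 625 profiles: 64 have a profitable deviation, 561 do not.)

64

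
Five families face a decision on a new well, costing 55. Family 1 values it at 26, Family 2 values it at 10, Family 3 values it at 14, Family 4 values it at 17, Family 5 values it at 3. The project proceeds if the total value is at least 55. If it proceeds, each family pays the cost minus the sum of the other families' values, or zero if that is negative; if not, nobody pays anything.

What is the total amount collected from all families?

13

Total value 70 ≥ cost 55, so it is built.
Family 1: others sum to 44; max(0, 55 - 44) = 11.
Family 2: others sum to 60; max(0, 55 - 60) = 0.
Family 3: others sum to 56; max(0, 55 - 56) = 0.
Family 4: others sum to 53; max(0, 55 - 53) = 2.
Family 5: others sum to 67; max(0, 55 - 67) = 0.
Total collected = 11 + 0 + 0 + 2 + 0 = 13.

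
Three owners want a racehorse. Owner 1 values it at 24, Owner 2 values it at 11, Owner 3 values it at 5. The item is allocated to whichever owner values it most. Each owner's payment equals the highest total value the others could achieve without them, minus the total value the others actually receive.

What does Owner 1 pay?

11

Owner 1 has the highest value and receives the item.
Without Owner 1, the item would go to the next-highest value, 11, so the others could achieve 11.
With Owner 1 present and winning, the others receive nothing, so their total is 0.
Payment = 11 - 0 = 11.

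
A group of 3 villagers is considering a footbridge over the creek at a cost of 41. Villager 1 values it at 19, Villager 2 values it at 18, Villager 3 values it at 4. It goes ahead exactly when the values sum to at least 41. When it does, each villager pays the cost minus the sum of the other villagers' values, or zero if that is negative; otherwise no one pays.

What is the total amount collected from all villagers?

Total value 41 ≥ cost 41, so it is built.
Villager 1: others sum to 22; max(0, 41 - 22) = 19.
Villager 2: others sum to 23; max(0, 41 - 23) = 18.
Villager 3: others sum to 37; max(0, 41 - 37) = 4.
Total collected = 19 + 18 + 4 = 41.

41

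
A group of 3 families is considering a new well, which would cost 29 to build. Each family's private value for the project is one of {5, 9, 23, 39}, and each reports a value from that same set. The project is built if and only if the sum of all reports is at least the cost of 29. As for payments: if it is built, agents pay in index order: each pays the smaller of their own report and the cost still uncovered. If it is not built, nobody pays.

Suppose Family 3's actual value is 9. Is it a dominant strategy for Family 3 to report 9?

Check each profile of the others' reports and compare truth against every alternative report.
Others report (5, 39): truth gives 9, best alternative gives 9.
Others report (9, 23): truth gives 9, best alternative gives 9.
Others report (9, 39): truth gives 9, best alternative gives 9.
Others report (23, 9): truth gives 9, best alternative gives 9.
Others report (23, 23): truth gives 9, best alternative gives 9.
Others report (23, 39): truth gives 9, best alternative gives 9.
(Remaining 10 profiles checked similarly; truth is weakly best in each.)
In every case the truthful report is at least as good as any alternative, so it is a dominant strategy.

Yes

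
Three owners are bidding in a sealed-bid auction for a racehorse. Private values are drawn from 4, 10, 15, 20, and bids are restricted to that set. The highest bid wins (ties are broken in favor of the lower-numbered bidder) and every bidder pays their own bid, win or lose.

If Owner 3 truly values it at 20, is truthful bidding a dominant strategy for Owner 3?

Consider the case where Owner 1 bids 4 and Owner 2 bids 4.
Truthful bid 20: wins, pays 20, utility 20 - 20 = 0.
Bid 10 instead: wins, pays 10, utility 20 - 10 = 10.
Since 10 > 0, bidding 10 is strictly better here, so truthful bidding is not dominant.

No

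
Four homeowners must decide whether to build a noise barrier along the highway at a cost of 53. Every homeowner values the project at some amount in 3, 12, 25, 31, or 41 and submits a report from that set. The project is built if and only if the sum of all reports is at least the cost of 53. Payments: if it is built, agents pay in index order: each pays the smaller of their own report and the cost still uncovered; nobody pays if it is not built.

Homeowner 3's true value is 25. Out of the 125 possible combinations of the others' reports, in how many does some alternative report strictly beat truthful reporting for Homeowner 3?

Others report (3, 3, 41): truth gives 0; report 12 gives 13 > 0. Violating.
Others report (3, 12, 31): truth gives 0; report 12 gives 13 > 0. Violating.
Others report (3, 12, 41): truth gives 0; report 3 gives 22 > 0. Violating.
Others report (3, 25, 25): truth gives 0; report 3 gives 22 > 0. Violating.
Others report (3, 3, 3): truth gives 0; no alternative beats it.
Others report (3, 3, 12): truth gives 0; no alternative beats it.
(Checking all 125 profiles: 46 have a profitable deviation, 79 do not.)

46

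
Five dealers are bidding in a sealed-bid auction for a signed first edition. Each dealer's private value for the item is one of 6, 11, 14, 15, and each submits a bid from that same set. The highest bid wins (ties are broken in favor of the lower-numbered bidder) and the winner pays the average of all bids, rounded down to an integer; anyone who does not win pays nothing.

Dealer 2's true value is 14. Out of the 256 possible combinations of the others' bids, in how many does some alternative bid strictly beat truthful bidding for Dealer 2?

123

Others bid (6, 6, 6, 15): truth gives 0; bid 15 gives 5 > 0. Violating.
Others bid (6, 6, 11, 15): truth gives 0; bid 15 gives 4 > 0. Violating.
Others bid (6, 6, 14, 15): truth gives 0; bid 15 gives 3 > 0. Violating.
Others bid (6, 6, 15, 6): truth gives 0; bid 15 gives 5 > 0. Violating.
Others bid (6, 6, 6, 6): truth gives 7; no alternative beats it.
Others bid (6, 6, 6, 11): truth gives 6; no alternative beats it.
(Checking all 256 profiles: 123 have a profitable deviation, 133 do not.)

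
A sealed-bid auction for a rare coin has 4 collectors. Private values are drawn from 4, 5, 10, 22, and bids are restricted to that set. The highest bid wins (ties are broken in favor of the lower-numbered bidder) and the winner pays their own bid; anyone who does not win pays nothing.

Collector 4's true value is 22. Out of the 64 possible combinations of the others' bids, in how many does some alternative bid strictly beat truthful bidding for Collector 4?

8

Others bid (4, 4, 4): truth gives 0; bid 5 gives 17 > 0. Violating.
Others bid (4, 4, 5): truth gives 0; bid 10 gives 12 > 0. Violating.
Others bid (4, 5, 4): truth gives 0; bid 10 gives 12 > 0. Violating.
Others bid (4, 5, 5): truth gives 0; bid 10 gives 12 > 0. Violating.
Others bid (4, 4, 10): truth gives 0; no alternative beats it.
Others bid (4, 4, 22): truth gives 0; no alternative beats it.
(Checking all 64 profiles: 8 have a profitable deviation, 56 do not.)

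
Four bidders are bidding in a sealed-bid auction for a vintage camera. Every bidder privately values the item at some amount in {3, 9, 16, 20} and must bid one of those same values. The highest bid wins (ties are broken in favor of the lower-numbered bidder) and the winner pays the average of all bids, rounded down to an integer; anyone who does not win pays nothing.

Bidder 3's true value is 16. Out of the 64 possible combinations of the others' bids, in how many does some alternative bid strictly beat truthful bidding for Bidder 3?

22

Others bid (3, 3, 3): truth gives 10; bid 9 gives 12 > 10. Violating.
Others bid (3, 3, 9): truth gives 9; bid 9 gives 10 > 9. Violating.
Others bid (3, 3, 20): truth gives 0; bid 20 gives 5 > 0. Violating.
Others bid (3, 9, 20): truth gives 0; bid 20 gives 3 > 0. Violating.
Others bid (3, 3, 16): truth gives 7; no alternative beats it.
Others bid (3, 9, 3): truth gives 9; no alternative beats it.
(Checking all 64 profiles: 22 have a profitable deviation, 42 do not.)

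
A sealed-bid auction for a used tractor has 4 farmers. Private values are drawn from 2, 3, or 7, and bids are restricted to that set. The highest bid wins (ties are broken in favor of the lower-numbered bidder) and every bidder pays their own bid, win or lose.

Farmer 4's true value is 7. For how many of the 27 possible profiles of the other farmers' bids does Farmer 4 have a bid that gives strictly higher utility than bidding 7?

20

Others bid (2, 2, 2): truth gives 0; bid 3 gives 4 > 0. Violating.
Others bid (2, 2, 7): truth gives -7; bid 2 gives -2 > -7. Violating.
Others bid (2, 3, 7): truth gives -7; bid 2 gives -2 > -7. Violating.
Others bid (2, 7, 2): truth gives -7; bid 2 gives -2 > -7. Violating.
Others bid (2, 2, 3): truth gives 0; no alternative beats it.
Others bid (2, 3, 2): truth gives 0; no alternative beats it.
(Checking all 27 profiles: 20 have a profitable deviation, 7 do not.)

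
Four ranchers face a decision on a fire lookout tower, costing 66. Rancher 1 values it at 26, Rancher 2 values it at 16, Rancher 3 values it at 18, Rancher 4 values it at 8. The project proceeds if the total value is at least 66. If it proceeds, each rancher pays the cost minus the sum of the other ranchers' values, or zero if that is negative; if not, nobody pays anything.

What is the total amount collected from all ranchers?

60

Total value 68 ≥ cost 66, so it is built.
Rancher 1: others sum to 42; max(0, 66 - 42) = 24.
Rancher 2: others sum to 52; max(0, 66 - 52) = 14.
Rancher 3: others sum to 50; max(0, 66 - 50) = 16.
Rancher 4: others sum to 60; max(0, 66 - 60) = 6.
Total collected = 24 + 14 + 16 + 6 = 60.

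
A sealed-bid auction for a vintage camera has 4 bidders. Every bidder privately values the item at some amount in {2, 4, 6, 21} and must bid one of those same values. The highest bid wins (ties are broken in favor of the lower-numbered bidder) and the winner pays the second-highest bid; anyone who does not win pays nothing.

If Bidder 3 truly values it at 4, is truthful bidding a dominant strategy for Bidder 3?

Check each profile of the others' bids and compare truth against every alternative bid.
Others bid (2, 2, 2): truth gives 2, best alternative gives 2.
Others bid (2, 2, 4): truth gives 0, best alternative gives 0.
Others bid (2, 2, 6): truth gives 0, best alternative gives 0.
Others bid (2, 2, 21): truth gives 0, best alternative gives 0.
Others bid (2, 4, 2): truth gives 0, best alternative gives 0.
Others bid (2, 4, 4): truth gives 0, best alternative gives 0.
(Remaining 58 profiles checked similarly; truth is weakly best in each.)
In every case the truthful bid is at least as good as any alternative, so it is a dominant strategy.

Yes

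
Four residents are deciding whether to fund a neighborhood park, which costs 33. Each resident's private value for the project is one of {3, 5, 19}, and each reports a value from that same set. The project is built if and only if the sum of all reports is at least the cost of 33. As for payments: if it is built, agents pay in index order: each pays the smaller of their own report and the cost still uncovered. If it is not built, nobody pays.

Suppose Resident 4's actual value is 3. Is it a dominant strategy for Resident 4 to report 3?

Yes

Check each profile of the others' reports and compare truth against every alternative report.
Others report (5, 5, 19): truth gives 0, best alternative gives -1.
Others report (5, 19, 5): truth gives 0, best alternative gives -1.
Others report (19, 5, 5): truth gives 0, best alternative gives -1.
Others report (3, 19, 19): truth gives 3, best alternative gives 3.
Others report (5, 19, 19): truth gives 3, best alternative gives 3.
Others report (19, 3, 19): truth gives 3, best alternative gives 3.
(Remaining 21 profiles checked similarly; truth is weakly best in each.)
In every case the truthful report is at least as good as any alternative, so it is a dominant strategy.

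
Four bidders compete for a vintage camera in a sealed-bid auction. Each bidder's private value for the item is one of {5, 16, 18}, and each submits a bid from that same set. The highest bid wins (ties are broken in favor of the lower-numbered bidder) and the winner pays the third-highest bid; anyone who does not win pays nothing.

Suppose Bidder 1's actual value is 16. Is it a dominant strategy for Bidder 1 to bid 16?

No

Consider the case where Bidder 2 bids 5, Bidder 3 bids 5 and Bidder 4 bids 18.
Truthful bid 16: loses, pays 0, utility 0.
Bid 18 instead: wins, pays 5, utility 16 - 5 = 11.
Since 11 > 0, bidding 18 is strictly better here, so truthful bidding is not dominant.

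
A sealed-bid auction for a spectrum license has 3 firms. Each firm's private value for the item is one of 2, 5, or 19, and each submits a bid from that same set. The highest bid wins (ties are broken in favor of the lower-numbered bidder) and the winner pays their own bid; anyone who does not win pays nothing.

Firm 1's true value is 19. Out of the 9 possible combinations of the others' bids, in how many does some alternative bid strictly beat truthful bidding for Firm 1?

4

Others bid (2, 2): truth gives 0; bid 2 gives 17 > 0. Violating.
Others bid (2, 5): truth gives 0; bid 5 gives 14 > 0. Violating.
Others bid (5, 2): truth gives 0; bid 5 gives 14 > 0. Violating.
Others bid (5, 5): truth gives 0; bid 5 gives 14 > 0. Violating.
Others bid (2, 19): truth gives 0; no alternative beats it.
Others bid (5, 19): truth gives 0; no alternative beats it.
(Checking all 9 profiles: 4 have a profitable deviation, 5 do not.)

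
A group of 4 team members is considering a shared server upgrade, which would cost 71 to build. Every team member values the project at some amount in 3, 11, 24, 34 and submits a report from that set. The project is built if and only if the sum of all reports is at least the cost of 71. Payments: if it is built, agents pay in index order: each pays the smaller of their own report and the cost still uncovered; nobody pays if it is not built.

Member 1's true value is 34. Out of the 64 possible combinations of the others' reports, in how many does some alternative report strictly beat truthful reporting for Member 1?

41

Others report (3, 11, 34): truth gives 0; report 24 gives 10 > 0. Violating.
Others report (3, 24, 24): truth gives 0; report 24 gives 10 > 0. Violating.
Others report (3, 24, 34): truth gives 0; report 11 gives 23 > 0. Violating.
Others report (3, 34, 11): truth gives 0; report 24 gives 10 > 0. Violating.
Others report (3, 3, 3): truth gives 0; no alternative beats it.
Others report (3, 3, 11): truth gives 0; no alternative beats it.
(Checking all 64 profiles: 41 have a profitable deviation, 23 do not.)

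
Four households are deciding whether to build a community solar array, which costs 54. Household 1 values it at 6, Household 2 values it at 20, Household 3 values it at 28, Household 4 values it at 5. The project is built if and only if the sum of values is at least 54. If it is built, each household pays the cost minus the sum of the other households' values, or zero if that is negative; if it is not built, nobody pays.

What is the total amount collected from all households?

39

Total value 59 ≥ cost 54, so it is built.
Household 1: others sum to 53; max(0, 54 - 53) = 1.
Household 2: others sum to 39; max(0, 54 - 39) = 15.
Household 3: others sum to 31; max(0, 54 - 31) = 23.
Household 4: others sum to 54; max(0, 54 - 54) = 0.
Total collected = 1 + 15 + 23 + 0 = 39.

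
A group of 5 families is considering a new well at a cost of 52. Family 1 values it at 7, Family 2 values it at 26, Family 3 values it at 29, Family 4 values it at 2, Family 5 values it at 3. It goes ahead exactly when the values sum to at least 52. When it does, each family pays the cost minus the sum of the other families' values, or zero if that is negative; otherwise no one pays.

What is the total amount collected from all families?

25

Total value 67 ≥ cost 52, so it is built.
Family 1: others sum to 60; max(0, 52 - 60) = 0.
Family 2: others sum to 41; max(0, 52 - 41) = 11.
Family 3: others sum to 38; max(0, 52 - 38) = 14.
Family 4: others sum to 65; max(0, 52 - 65) = 0.
Family 5: others sum to 64; max(0, 52 - 64) = 0.
Total collected = 0 + 11 + 14 + 0 + 0 = 25.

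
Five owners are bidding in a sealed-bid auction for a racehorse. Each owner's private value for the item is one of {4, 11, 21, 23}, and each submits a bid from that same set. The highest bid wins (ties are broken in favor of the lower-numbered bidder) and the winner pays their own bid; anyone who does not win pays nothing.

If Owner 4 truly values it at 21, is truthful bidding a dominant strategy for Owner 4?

No

Consider the case where Owner 1 bids 4, Owner 2 bids 4, Owner 3 bids 4 and Owner 5 bids 4.
Truthful bid 21: wins, pays 21, utility 21 - 21 = 0.
Bid 11 instead: wins, pays 11, utility 21 - 11 = 10.
Since 10 > 0, bidding 11 is strictly better here, so truthful bidding is not dominant.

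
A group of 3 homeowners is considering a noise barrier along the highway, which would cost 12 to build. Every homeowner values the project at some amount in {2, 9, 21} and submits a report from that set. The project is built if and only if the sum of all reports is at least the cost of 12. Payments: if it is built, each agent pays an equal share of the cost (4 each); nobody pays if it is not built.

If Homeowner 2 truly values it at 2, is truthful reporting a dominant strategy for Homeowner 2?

Check each profile of the others' reports and compare truth against every alternative report.
Others report (2, 2): truth gives 0, best alternative gives -2.
Others report (2, 9): truth gives -2, best alternative gives -2.
Others report (2, 21): truth gives -2, best alternative gives -2.
Others report (9, 2): truth gives -2, best alternative gives -2.
Others report (9, 9): truth gives -2, best alternative gives -2.
Others report (9, 21): truth gives -2, best alternative gives -2.
(Remaining 3 profiles checked similarly; truth is weakly best in each.)
In every case the truthful report is at least as good as any alternative, so it is a dominant strategy.

Yes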